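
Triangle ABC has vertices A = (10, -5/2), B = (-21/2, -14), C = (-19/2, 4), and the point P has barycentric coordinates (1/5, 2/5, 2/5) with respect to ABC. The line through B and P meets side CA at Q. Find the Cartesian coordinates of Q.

(-3, 11/6)

Line BP meets CA where the B-coordinate vanishes; zeroing P's B-weight and renormalizing leaves C, A-weights 2/5 : 1/5 → (2/3, 1/3).
So Q = (2/3)·C + (1/3)·A = (-3, 11/6).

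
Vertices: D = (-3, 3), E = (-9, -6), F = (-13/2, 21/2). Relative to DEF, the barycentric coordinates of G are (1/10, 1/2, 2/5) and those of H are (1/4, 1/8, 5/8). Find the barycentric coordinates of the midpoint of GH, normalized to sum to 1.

Since both coordinate triples sum to 1, the midpoint's barycentrics are the componentwise average.
(1/10+1/4)/2 = 7/40; similarly 5/16 and 41/80.

(7/40, 5/16, 41/80)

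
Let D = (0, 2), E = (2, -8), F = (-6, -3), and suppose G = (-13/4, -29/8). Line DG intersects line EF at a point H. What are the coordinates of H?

Barycentric coordinates of G with respect to DEF: (1/8, 1/4, 5/8).
On side EF the D-coordinate is zero; dropping G's D-weight 1/8 and renormalizing the remaining 1/4 : 5/8 gives weights 2/7, 5/7 on E, F.
H = (2/7)·(2, -8) + (5/7)·(-6, -3) = (-26/7, -31/7).

(-26/7, -31/7)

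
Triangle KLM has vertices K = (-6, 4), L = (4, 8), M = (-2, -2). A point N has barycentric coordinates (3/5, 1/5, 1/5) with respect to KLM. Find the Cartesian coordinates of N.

N = (3/5)·K + (1/5)·L + (1/5)·M.
x-coordinate: (3/5)·(-6) + (1/5)·4 + (1/5)·(-2) = -16/5.
y-coordinate: (3/5)·4 + (1/5)·8 + (1/5)·(-2) = 18/5.

(-16/5, 18/5)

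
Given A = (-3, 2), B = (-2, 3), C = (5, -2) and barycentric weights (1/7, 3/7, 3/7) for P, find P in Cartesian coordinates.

P = (1/7)·A + (3/7)·B + (3/7)·C.
x-coordinate: (1/7)·(-3) + (3/7)·(-2) + (3/7)·5 = 6/7.
y-coordinate: (1/7)·2 + (3/7)·3 + (3/7)·(-2) = 5/7.

(6/7, 5/7)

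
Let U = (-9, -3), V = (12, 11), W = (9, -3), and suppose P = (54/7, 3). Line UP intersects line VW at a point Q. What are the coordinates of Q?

(21/2, 4)

Barycentric coordinates of P with respect to UVW: (1/7, 3/7, 3/7).
On side VW the U-coordinate is zero; dropping P's U-weight 1/7 and renormalizing the remaining 3/7 : 3/7 gives weights 1/2, 1/2 on V, W.
Q = (1/2)·(12, 11) + (1/2)·(9, -3) = (21/2, 4).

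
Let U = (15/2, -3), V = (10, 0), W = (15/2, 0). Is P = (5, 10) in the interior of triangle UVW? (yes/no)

Barycentric coordinates of P: (-10/3, -1, 16/3).
The three coordinates are negative, negative, positive; a point is interior exactly when all three are positive.

no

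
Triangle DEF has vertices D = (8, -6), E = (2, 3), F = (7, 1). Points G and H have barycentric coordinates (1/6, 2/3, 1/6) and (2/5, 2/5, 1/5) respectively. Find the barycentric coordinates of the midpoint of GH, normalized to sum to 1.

(17/60, 8/15, 11/60)

Since both coordinate triples sum to 1, the midpoint's barycentrics are the componentwise average.
(1/6+2/5)/2 = 17/60; similarly 8/15 and 11/60.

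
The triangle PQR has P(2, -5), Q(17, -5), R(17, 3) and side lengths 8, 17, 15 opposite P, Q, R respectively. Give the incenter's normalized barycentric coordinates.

(1/5, 17/40, 3/8)

The incenter has barycentric coordinates proportional to the opposite side lengths: (8 : 17 : 15).
Normalizing by 8+17+15 = 40 gives (1/5, 17/40, 3/8).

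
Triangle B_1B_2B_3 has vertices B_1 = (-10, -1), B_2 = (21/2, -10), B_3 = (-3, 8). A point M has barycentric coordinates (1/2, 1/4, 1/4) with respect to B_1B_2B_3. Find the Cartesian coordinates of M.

(-25/8, -1)

M = (1/2)·B_1 + (1/4)·B_2 + (1/4)·B_3.
x-coordinate: (1/2)·(-10) + (1/4)·(21/2) + (1/4)·(-3) = -25/8.
y-coordinate: (1/2)·(-1) + (1/4)·(-10) + (1/4)·8 = -1.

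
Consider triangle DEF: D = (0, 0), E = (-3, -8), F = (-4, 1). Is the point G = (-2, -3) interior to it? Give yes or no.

Barycentric coordinates of G: (2/5, 2/5, 1/5).
The three coordinates are positive, positive, positive; a point is interior exactly when all three are positive.

yes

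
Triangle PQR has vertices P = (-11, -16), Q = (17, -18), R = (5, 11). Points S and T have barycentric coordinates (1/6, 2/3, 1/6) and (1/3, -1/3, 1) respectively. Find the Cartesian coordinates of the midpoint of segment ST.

Barycentric coordinates of the midpoint are the average: (1/4, 1/6, 7/12).
Converting: (1/4)·P + (1/6)·Q + (7/12)·R = (3, -7/12).

(3, -7/12)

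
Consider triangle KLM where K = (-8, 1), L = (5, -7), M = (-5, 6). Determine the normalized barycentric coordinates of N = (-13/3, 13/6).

(1/3, 1/6, 1/2)

Signed area of the reference triangle: [KLM] = ½·((-8)·(-7−6) + 5·(6−1) + (-5)·(1−(-7))) = ½·(104 + 25 − 40) = 89/2.
[NLM] = ½·((-13/3)·(-7−6) + 5·(6−(13/6)) + (-5)·(13/6−(-7))) = ½·(169/3 + 115/6 − 275/6) = 89/6, so the K-coordinate is (89/6)/(89/2) = 1/3.
[KNM] = ½·((-8)·(13/6−6) + (-13/3)·(6−1) + (-5)·(1−(13/6))) = ½·(92/3 − 65/3 + 35/6) = 89/12, so the L-coordinate is 1/6.
[KLN] = ½·((-8)·(-7−(13/6)) + 5·(13/6−1) + (-13/3)·(1−(-7))) = ½·(220/3 + 35/6 − 104/3) = 89/4, so the M-coordinate is 1/2.
Check: 1/3 + 1/6 + 1/2 = 1.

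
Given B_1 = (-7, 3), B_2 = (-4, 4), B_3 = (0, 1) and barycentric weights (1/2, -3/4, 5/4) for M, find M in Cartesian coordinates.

M = (1/2)·B_1 + (-3/4)·B_2 + (5/4)·B_3.
x-coordinate: (1/2)·(-7) + (-3/4)·(-4) + (5/4)·0 = -1/2.
y-coordinate: (1/2)·3 + (-3/4)·4 + (5/4)·1 = -1/4.

(-1/2, -1/4)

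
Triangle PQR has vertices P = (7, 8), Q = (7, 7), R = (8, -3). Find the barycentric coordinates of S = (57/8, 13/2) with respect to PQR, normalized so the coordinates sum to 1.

Signed area of the reference triangle: [PQR] = ½·(7·(7−(-3)) + 7·(-3−8) + 8·(8−7)) = ½·(70 − 77 + 8) = 1/2.
[SQR] = ½·((57/8)·(7−(-3)) + 7·(-3−(13/2)) + 8·(13/2−7)) = ½·(285/4 − 133/2 − 4) = 3/8, so the P-coordinate is (3/8)/(1/2) = 3/4.
[PSR] = ½·(7·(13/2−(-3)) + (57/8)·(-3−8) + 8·(8−(13/2))) = ½·(133/2 − 627/8 + 12) = 1/16, so the Q-coordinate is 1/8.
[PQS] = ½·(7·(7−(13/2)) + 7·(13/2−8) + (57/8)·(8−7)) = ½·(7/2 − 21/2 + 57/8) = 1/16, so the R-coordinate is 1/8.
Check: 3/4 + 1/8 + 1/8 = 1.

(3/4, 1/8, 1/8)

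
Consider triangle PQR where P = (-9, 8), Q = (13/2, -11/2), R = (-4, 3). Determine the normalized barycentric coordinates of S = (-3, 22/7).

Signed area of the reference triangle: [PQR] = ½·((-9)·(-11/2−3) + (13/2)·(3−8) + (-4)·(8−(-11/2))) = ½·(153/2 − 65/2 − 54) = -5.
[SQR] = ½·((-3)·(-11/2−3) + (13/2)·(3−(22/7)) + (-4)·(22/7−(-11/2))) = ½·(51/2 − 13/14 − 242/7) = -5, so the P-coordinate is (-5)/(-5) = 1.
[PSR] = ½·((-9)·(22/7−3) + (-3)·(3−8) + (-4)·(8−(22/7))) = ½·(-9/7 + 15 − 136/7) = -20/7, so the Q-coordinate is 4/7.
[PQS] = ½·((-9)·(-11/2−(22/7)) + (13/2)·(22/7−8) + (-3)·(8−(-11/2))) = ½·(1089/14 − 221/7 − 81/2) = 20/7, so the R-coordinate is -4/7.
Check: 1 + 4/7 − 4/7 = 1.

(1, 4/7, -4/7)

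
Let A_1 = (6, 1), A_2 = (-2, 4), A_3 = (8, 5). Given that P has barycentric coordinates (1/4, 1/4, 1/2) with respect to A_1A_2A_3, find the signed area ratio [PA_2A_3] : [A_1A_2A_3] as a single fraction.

The signed ratio [PA_2A_3]/[A_1A_2A_3] equals the barycentric coordinate of P at vertex A_1, which is 1/4.

1/4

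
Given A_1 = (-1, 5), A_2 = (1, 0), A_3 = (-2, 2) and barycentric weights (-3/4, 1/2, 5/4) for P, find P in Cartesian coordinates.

P = (-3/4)·A_1 + (1/2)·A_2 + (5/4)·A_3.
x-coordinate: (-3/4)·(-1) + (1/2)·1 + (5/4)·(-2) = -5/4.
y-coordinate: (-3/4)·5 + (1/2)·0 + (5/4)·2 = -5/4.

(-5/4, -5/4)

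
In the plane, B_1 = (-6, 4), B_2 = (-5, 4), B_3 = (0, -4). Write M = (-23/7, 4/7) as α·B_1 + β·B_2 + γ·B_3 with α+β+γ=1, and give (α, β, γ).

(3/7, 1/7, 3/7)

Signed area of the reference triangle: [B_1B_2B_3] = ½·((-6)·(4−(-4)) + (-5)·(-4−4) + 0·(4−4)) = ½·(-48 + 40 + 0) = -4.
[MB_2B_3] = ½·((-23/7)·(4−(-4)) + (-5)·(-4−(4/7)) + 0·(4/7−4)) = ½·(-184/7 + 160/7 + 0) = -12/7, so the B_1-coordinate is (-12/7)/(-4) = 3/7.
[B_1MB_3] = ½·((-6)·(4/7−(-4)) + (-23/7)·(-4−4) + 0·(4−(4/7))) = ½·(-192/7 + 184/7 + 0) = -4/7, so the B_2-coordinate is 1/7.
[B_1B_2M] = ½·((-6)·(4−(4/7)) + (-5)·(4/7−4) + (-23/7)·(4−4)) = ½·(-144/7 + 120/7 + 0) = -12/7, so the B_3-coordinate is 3/7.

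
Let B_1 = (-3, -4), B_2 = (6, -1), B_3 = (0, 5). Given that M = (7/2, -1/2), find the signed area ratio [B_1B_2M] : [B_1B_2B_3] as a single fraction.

[B_1B_2B_3] = ½·((-3)·(-1−5) + 6·(5−(-4)) + 0·(-4−(-1))) = ½·(18 + 54 + 0) = 36.
[B_1B_2M] = ½·((-3)·(-1−(-1/2)) + 6·(-1/2−(-4)) + (7/2)·(-4−(-1))) = ½·(3/2 + 21 − 21/2) = 6, so the ratio is 6/36 = 1/6.

1/6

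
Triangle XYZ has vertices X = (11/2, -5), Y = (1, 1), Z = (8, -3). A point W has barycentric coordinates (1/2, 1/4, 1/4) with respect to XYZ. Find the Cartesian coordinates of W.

W = (1/2)·X + (1/4)·Y + (1/4)·Z.
x-coordinate: (1/2)·(11/2) + (1/4)·1 + (1/4)·8 = 5.
y-coordinate: (1/2)·(-5) + (1/4)·1 + (1/4)·(-3) = -3.

(5, -3)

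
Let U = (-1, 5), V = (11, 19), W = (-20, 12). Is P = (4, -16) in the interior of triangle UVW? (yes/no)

Barycentric coordinates of P: (74/25, -26/25, -23/25).
The three coordinates are positive, negative, negative; a point is interior exactly when all three are positive.

no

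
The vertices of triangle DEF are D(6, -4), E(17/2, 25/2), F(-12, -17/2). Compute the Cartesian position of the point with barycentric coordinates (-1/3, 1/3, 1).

G = (-1/3)·D + (1/3)·E + 1·F.
x-coordinate: (-1/3)·6 + (1/3)·(17/2) + 1·(-12) = -67/6.
y-coordinate: (-1/3)·(-4) + (1/3)·(25/2) + 1·(-17/2) = -3.

(-67/6, -3)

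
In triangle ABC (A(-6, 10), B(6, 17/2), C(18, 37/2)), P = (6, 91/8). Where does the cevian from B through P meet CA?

Barycentric coordinates of P with respect to ABC: (1/4, 1/2, 1/4).
On side CA the B-coordinate is zero; dropping P's B-weight 1/2 and renormalizing the remaining 1/4 : 1/4 gives weights 1/2, 1/2 on C, A.
Q = (1/2)·(18, 37/2) + (1/2)·(-6, 10) = (6, 57/4).

(6, 57/4)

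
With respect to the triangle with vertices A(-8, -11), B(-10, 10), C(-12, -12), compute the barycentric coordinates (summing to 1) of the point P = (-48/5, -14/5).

(2/5, 2/5, 1/5)

Signed area of the reference triangle: [ABC] = ½·((-8)·(10−(-12)) + (-10)·(-12−(-11)) + (-12)·(-11−10)) = ½·(-176 + 10 + 252) = 43.
[PBC] = ½·((-48/5)·(10−(-12)) + (-10)·(-12−(-14/5)) + (-12)·(-14/5−10)) = ½·(-1056/5 + 92 + 768/5) = 86/5, so the A-coordinate is (86/5)/43 = 2/5.
[APC] = ½·((-8)·(-14/5−(-12)) + (-48/5)·(-12−(-11)) + (-12)·(-11−(-14/5))) = ½·(-368/5 + 48/5 + 492/5) = 86/5, so the B-coordinate is 2/5.
[ABP] = ½·((-8)·(10−(-14/5)) + (-10)·(-14/5−(-11)) + (-48/5)·(-11−10)) = ½·(-512/5 − 82 + 1008/5) = 43/5, so the C-coordinate is 1/5.
Check: 2/5 + 2/5 + 1/5 = 1.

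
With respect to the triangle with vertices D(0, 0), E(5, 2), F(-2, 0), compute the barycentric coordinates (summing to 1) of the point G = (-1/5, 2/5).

(1/5, 1/5, 3/5)

Signed area of the reference triangle: [DEF] = ½·(0·(2−0) + 5·(0−0) + (-2)·(0−2)) = ½·(0 + 0 + 4) = 2.
[GEF] = ½·((-1/5)·(2−0) + 5·(0−(2/5)) + (-2)·(2/5−2)) = ½·(-2/5 − 2 + 16/5) = 2/5, so the D-coordinate is (2/5)/2 = 1/5.
[DGF] = ½·(0·(2/5−0) + (-1/5)·(0−0) + (-2)·(0−(2/5))) = ½·(0 + 0 + 4/5) = 2/5, so the E-coordinate is 1/5.
[DEG] = ½·(0·(2−(2/5)) + 5·(2/5−0) + (-1/5)·(0−2)) = ½·(0 + 2 + 2/5) = 6/5, so the F-coordinate is 3/5.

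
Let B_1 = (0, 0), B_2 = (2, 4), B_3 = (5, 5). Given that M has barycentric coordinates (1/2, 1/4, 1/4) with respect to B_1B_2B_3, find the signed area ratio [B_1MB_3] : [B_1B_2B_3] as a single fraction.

The signed ratio [B_1MB_3]/[B_1B_2B_3] equals the barycentric coordinate of M at vertex B_2, which is 1/4.

1/4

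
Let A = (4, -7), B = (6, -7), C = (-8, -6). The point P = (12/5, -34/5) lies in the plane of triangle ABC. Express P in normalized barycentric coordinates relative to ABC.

Signed area of the reference triangle: [ABC] = ½·(4·(-7−(-6)) + 6·(-6−(-7)) + (-8)·(-7−(-7))) = ½·(-4 + 6 + 0) = 1.
[PBC] = ½·((12/5)·(-7−(-6)) + 6·(-6−(-34/5)) + (-8)·(-34/5−(-7))) = ½·(-12/5 + 24/5 − 8/5) = 2/5, so the A-coordinate is (2/5)/1 = 2/5.
[APC] = ½·(4·(-34/5−(-6)) + (12/5)·(-6−(-7)) + (-8)·(-7−(-34/5))) = ½·(-16/5 + 12/5 + 8/5) = 2/5, so the B-coordinate is 2/5.
[ABP] = ½·(4·(-7−(-34/5)) + 6·(-34/5−(-7)) + (12/5)·(-7−(-7))) = ½·(-4/5 + 6/5 + 0) = 1/5, so the C-coordinate is 1/5.

(2/5, 2/5, 1/5)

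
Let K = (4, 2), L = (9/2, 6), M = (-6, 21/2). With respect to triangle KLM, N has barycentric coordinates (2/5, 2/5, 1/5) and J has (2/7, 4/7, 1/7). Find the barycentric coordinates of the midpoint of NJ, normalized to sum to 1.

Since both coordinate triples sum to 1, the midpoint's barycentrics are the componentwise average.
(2/5+2/7)/2 = 12/35; similarly 17/35 and 6/35.

(12/35, 17/35, 6/35)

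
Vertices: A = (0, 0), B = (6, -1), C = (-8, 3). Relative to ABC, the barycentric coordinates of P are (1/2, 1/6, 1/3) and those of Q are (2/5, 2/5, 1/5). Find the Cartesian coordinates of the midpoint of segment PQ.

Barycentric coordinates of the midpoint are the average: (9/20, 17/60, 4/15).
Converting: (9/20)·A + (17/60)·B + (4/15)·C = (-13/30, 31/60).

(-13/30, 31/60)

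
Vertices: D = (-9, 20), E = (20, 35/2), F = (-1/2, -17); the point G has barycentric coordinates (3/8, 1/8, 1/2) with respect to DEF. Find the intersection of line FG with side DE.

(-7/4, 155/8)

Line FG meets DE where the F-coordinate vanishes; zeroing G's F-weight and renormalizing leaves D, E-weights 3/8 : 1/8 → (3/4, 1/4).
So H = (3/4)·D + (1/4)·E = (-7/4, 155/8).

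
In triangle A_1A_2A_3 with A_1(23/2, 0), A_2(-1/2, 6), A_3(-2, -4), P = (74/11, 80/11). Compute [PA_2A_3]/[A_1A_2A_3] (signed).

6/11

[A_1A_2A_3] = ½·((23/2)·(6−(-4)) + (-1/2)·(-4−0) + (-2)·(0−6)) = ½·(115 + 2 + 12) = 129/2.
[PA_2A_3] = ½·((74/11)·(6−(-4)) + (-1/2)·(-4−(80/11)) + (-2)·(80/11−6)) = ½·(740/11 + 62/11 − 28/11) = 387/11, so the ratio is (387/11)/(129/2) = 6/11.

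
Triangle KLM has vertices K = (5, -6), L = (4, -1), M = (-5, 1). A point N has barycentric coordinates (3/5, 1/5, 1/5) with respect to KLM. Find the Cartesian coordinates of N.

(14/5, -18/5)

N = (3/5)·K + (1/5)·L + (1/5)·M.
x-coordinate: (3/5)·5 + (1/5)·4 + (1/5)·(-5) = 14/5.
y-coordinate: (3/5)·(-6) + (1/5)·(-1) + (1/5)·1 = -18/5.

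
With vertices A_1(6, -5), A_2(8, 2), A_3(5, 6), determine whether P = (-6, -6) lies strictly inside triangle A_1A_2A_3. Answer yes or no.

Barycentric coordinates of P: (80/29, -133/29, 82/29).
The three coordinates are positive, negative, positive; a point is interior exactly when all three are positive.

no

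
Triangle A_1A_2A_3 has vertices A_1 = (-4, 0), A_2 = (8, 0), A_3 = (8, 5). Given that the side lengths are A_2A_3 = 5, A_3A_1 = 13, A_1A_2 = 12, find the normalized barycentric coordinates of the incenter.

(1/6, 13/30, 2/5)

The incenter has barycentric coordinates proportional to the opposite side lengths: (5 : 13 : 12).
Normalizing by 5+13+12 = 30 gives (1/6, 13/30, 2/5).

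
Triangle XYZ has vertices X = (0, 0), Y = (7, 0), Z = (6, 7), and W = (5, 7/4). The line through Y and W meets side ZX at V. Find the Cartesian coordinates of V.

(3, 7/2)

Barycentric coordinates of W with respect to XYZ: (1/4, 1/2, 1/4).
On side ZX the Y-coordinate is zero; dropping W's Y-weight 1/2 and renormalizing the remaining 1/4 : 1/4 gives weights 1/2, 1/2 on Z, X.
V = (1/2)·(6, 7) + (1/2)·(0, 0) = (3, 7/2).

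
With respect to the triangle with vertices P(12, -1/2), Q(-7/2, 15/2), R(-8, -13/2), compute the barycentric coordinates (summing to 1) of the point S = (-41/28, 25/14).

Signed area of the reference triangle: [PQR] = ½·(12·(15/2−(-13/2)) + (-7/2)·(-13/2−(-1/2)) + (-8)·(-1/2−(15/2))) = ½·(168 + 21 + 64) = 253/2.
[SQR] = ½·((-41/28)·(15/2−(-13/2)) + (-7/2)·(-13/2−(25/14)) + (-8)·(25/14−(15/2))) = ½·(-41/2 + 29 + 320/7) = 759/28, so the P-coordinate is (759/28)/(253/2) = 3/14.
[PSR] = ½·(12·(25/14−(-13/2)) + (-41/28)·(-13/2−(-1/2)) + (-8)·(-1/2−(25/14))) = ½·(696/7 + 123/14 + 128/7) = 253/4, so the Q-coordinate is 1/2.
[PQS] = ½·(12·(15/2−(25/14)) + (-7/2)·(25/14−(-1/2)) + (-41/28)·(-1/2−(15/2))) = ½·(480/7 − 8 + 82/7) = 253/7, so the R-coordinate is 2/7.

(3/14, 1/2, 2/7)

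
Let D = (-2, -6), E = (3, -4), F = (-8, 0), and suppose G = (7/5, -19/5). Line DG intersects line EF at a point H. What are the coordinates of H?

Barycentric coordinates of G with respect to DEF: (1/10, 4/5, 1/10).
On side EF the D-coordinate is zero; dropping G's D-weight 1/10 and renormalizing the remaining 4/5 : 1/10 gives weights 8/9, 1/9 on E, F.
H = (8/9)·(3, -4) + (1/9)·(-8, 0) = (16/9, -32/9).

(16/9, -32/9)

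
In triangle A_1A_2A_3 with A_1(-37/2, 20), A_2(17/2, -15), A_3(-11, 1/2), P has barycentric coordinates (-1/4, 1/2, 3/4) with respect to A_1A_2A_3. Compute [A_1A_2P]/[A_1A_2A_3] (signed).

The signed ratio [A_1A_2P]/[A_1A_2A_3] equals the barycentric coordinate of P at vertex A_3, which is 3/4.

3/4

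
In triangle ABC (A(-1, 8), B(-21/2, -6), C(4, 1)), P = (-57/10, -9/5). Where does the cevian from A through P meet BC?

(-55/8, -17/4)

Barycentric coordinates of P with respect to ABC: (1/5, 3/5, 1/5).
On side BC the A-coordinate is zero; dropping P's A-weight 1/5 and renormalizing the remaining 3/5 : 1/5 gives weights 3/4, 1/4 on B, C.
Q = (3/4)·(-21/2, -6) + (1/4)·(4, 1) = (-55/8, -17/4).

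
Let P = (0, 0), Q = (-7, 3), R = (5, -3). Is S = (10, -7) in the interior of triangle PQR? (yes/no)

no

Barycentric coordinates of S: (-3, 5/6, 19/6).
The three coordinates are negative, positive, positive; a point is interior exactly when all three are positive.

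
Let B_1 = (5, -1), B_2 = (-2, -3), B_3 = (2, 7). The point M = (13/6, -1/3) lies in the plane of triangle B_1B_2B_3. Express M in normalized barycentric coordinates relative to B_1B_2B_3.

Signed area of the reference triangle: [B_1B_2B_3] = ½·(5·(-3−7) + (-2)·(7−(-1)) + 2·(-1−(-3))) = ½·(-50 − 16 + 4) = -31.
[MB_2B_3] = ½·((13/6)·(-3−7) + (-2)·(7−(-1/3)) + 2·(-1/3−(-3))) = ½·(-65/3 − 44/3 + 16/3) = -31/2, so the B_1-coordinate is (-31/2)/(-31) = 1/2.
[B_1MB_3] = ½·(5·(-1/3−7) + (13/6)·(7−(-1)) + 2·(-1−(-1/3))) = ½·(-110/3 + 52/3 − 4/3) = -31/3, so the B_2-coordinate is 1/3.
[B_1B_2M] = ½·(5·(-3−(-1/3)) + (-2)·(-1/3−(-1)) + (13/6)·(-1−(-3))) = ½·(-40/3 − 4/3 + 13/3) = -31/6, so the B_3-coordinate is 1/6.

(1/2, 1/3, 1/6)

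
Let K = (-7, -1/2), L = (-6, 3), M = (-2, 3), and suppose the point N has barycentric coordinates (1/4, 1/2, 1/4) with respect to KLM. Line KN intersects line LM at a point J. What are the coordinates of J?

Line KN meets LM where the K-coordinate vanishes; zeroing N's K-weight and renormalizing leaves L, M-weights 1/2 : 1/4 → (2/3, 1/3).
So J = (2/3)·L + (1/3)·M = (-14/3, 3).

(-14/3, 3)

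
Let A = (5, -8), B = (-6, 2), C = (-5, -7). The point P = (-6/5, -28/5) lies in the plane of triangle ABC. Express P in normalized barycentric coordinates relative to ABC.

(2/5, 1/5, 2/5)

Signed area of the reference triangle: [ABC] = ½·(5·(2−(-7)) + (-6)·(-7−(-8)) + (-5)·(-8−2)) = ½·(45 − 6 + 50) = 89/2.
[PBC] = ½·((-6/5)·(2−(-7)) + (-6)·(-7−(-28/5)) + (-5)·(-28/5−2)) = ½·(-54/5 + 42/5 + 38) = 89/5, so the A-coordinate is (89/5)/(89/2) = 2/5.
[APC] = ½·(5·(-28/5−(-7)) + (-6/5)·(-7−(-8)) + (-5)·(-8−(-28/5))) = ½·(7 − 6/5 + 12) = 89/10, so the B-coordinate is 1/5.
[ABP] = ½·(5·(2−(-28/5)) + (-6)·(-28/5−(-8)) + (-6/5)·(-8−2)) = ½·(38 − 72/5 + 12) = 89/5, so the C-coordinate is 2/5.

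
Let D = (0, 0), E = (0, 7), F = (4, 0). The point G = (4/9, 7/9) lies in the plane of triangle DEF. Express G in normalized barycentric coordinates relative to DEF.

(7/9, 1/9, 1/9)

Signed area of the reference triangle: [DEF] = ½·(0·(7−0) + 0·(0−0) + 4·(0−7)) = ½·(0 + 0 − 28) = -14.
[GEF] = ½·((4/9)·(7−0) + 0·(0−(7/9)) + 4·(7/9−7)) = ½·(28/9 + 0 − 224/9) = -98/9, so the D-coordinate is (-98/9)/(-14) = 7/9.
[DGF] = ½·(0·(7/9−0) + (4/9)·(0−0) + 4·(0−(7/9))) = ½·(0 + 0 − 28/9) = -14/9, so the E-coordinate is 1/9.
[DEG] = ½·(0·(7−(7/9)) + 0·(7/9−0) + (4/9)·(0−7)) = ½·(0 + 0 − 28/9) = -14/9, so the F-coordinate is 1/9.
Check: 7/9 + 1/9 + 1/9 = 1.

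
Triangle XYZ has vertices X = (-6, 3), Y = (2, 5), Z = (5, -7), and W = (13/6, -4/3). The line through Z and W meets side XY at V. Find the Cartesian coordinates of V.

(-2/3, 13/3)

Barycentric coordinates of W with respect to XYZ: (1/6, 1/3, 1/2).
On side XY the Z-coordinate is zero; dropping W's Z-weight 1/2 and renormalizing the remaining 1/6 : 1/3 gives weights 1/3, 2/3 on X, Y.
V = (1/3)·(-6, 3) + (2/3)·(2, 5) = (-2/3, 13/3).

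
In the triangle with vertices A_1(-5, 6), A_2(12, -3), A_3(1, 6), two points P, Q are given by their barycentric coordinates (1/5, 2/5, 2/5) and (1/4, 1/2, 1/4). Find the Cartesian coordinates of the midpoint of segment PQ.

Barycentric coordinates of the midpoint are the average: (9/40, 9/20, 13/40).
Converting: (9/40)·A_1 + (9/20)·A_2 + (13/40)·A_3 = (23/5, 39/20).

(23/5, 39/20)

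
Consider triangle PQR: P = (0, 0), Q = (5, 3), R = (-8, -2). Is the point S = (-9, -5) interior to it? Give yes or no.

no

Barycentric coordinates of S: (17/7, -11/7, 1/7).
The three coordinates are positive, negative, positive; a point is interior exactly when all three are positive.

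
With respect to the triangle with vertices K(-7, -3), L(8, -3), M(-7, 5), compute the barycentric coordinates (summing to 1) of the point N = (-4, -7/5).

Signed area of the reference triangle: [KLM] = ½·((-7)·(-3−5) + 8·(5−(-3)) + (-7)·(-3−(-3))) = ½·(56 + 64 + 0) = 60.
[NLM] = ½·((-4)·(-3−5) + 8·(5−(-7/5)) + (-7)·(-7/5−(-3))) = ½·(32 + 256/5 − 56/5) = 36, so the K-coordinate is 36/60 = 3/5.
[KNM] = ½·((-7)·(-7/5−5) + (-4)·(5−(-3)) + (-7)·(-3−(-7/5))) = ½·(224/5 − 32 + 56/5) = 12, so the L-coordinate is 1/5.
[KLN] = ½·((-7)·(-3−(-7/5)) + 8·(-7/5−(-3)) + (-4)·(-3−(-3))) = ½·(56/5 + 64/5 + 0) = 12, so the M-coordinate is 1/5.

(3/5, 1/5, 1/5)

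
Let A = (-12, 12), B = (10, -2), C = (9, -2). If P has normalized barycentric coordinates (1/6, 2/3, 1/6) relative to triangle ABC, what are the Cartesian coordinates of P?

P = (1/6)·A + (2/3)·B + (1/6)·C.
x-coordinate: (1/6)·(-12) + (2/3)·10 + (1/6)·9 = 37/6.
y-coordinate: (1/6)·12 + (2/3)·(-2) + (1/6)·(-2) = 1/3.

(37/6, 1/3)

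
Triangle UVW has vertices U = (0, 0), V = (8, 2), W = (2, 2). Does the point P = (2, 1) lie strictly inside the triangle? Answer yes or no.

yes

Barycentric coordinates of P: (1/2, 1/6, 1/3).
The three coordinates are positive, positive, positive; a point is interior exactly when all three are positive.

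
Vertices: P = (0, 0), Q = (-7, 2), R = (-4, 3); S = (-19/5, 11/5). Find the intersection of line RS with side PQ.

Barycentric coordinates of S with respect to PQR: (1/5, 1/5, 3/5).
On side PQ the R-coordinate is zero; dropping S's R-weight 3/5 and renormalizing the remaining 1/5 : 1/5 gives weights 1/2, 1/2 on P, Q.
T = (1/2)·(0, 0) + (1/2)·(-7, 2) = (-7/2, 1).

(-7/2, 1)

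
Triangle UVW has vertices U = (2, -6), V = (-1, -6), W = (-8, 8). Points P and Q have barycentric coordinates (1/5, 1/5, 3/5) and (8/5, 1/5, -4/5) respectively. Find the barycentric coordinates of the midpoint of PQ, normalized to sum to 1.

(9/10, 1/5, -1/10)

Since both coordinate triples sum to 1, the midpoint's barycentrics are the componentwise average.
(1/5+8/5)/2 = 9/10; similarly 1/5 and -1/10.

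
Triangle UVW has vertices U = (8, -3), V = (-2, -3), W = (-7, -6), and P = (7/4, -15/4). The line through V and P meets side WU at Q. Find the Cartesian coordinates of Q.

Barycentric coordinates of P with respect to UVW: (1/2, 1/4, 1/4).
On side WU the V-coordinate is zero; dropping P's V-weight 1/4 and renormalizing the remaining 1/4 : 1/2 gives weights 1/3, 2/3 on W, U.
Q = (1/3)·(-7, -6) + (2/3)·(8, -3) = (3, -4).

(3, -4)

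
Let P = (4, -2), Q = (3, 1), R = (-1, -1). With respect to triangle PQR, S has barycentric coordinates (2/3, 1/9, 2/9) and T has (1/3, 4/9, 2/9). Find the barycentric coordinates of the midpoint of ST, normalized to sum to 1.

(1/2, 5/18, 2/9)

Since both coordinate triples sum to 1, the midpoint's barycentrics are the componentwise average.
(2/3+1/3)/2 = 1/2; similarly 5/18 and 2/9.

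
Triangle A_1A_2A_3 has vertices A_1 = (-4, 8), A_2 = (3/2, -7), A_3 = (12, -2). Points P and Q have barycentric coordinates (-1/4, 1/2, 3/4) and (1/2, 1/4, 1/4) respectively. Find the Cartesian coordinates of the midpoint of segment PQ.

Barycentric coordinates of the midpoint are the average: (1/8, 3/8, 1/2).
Converting: (1/8)·A_1 + (3/8)·A_2 + (1/2)·A_3 = (97/16, -21/8).

(97/16, -21/8)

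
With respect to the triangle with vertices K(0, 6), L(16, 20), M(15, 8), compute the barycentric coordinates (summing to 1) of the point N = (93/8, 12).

Signed area of the reference triangle: [KLM] = ½·(0·(20−8) + 16·(8−6) + 15·(6−20)) = ½·(0 + 32 − 210) = -89.
[NLM] = ½·((93/8)·(20−8) + 16·(8−12) + 15·(12−20)) = ½·(279/2 − 64 − 120) = -89/4, so the K-coordinate is (-89/4)/(-89) = 1/4.
[KNM] = ½·(0·(12−8) + (93/8)·(8−6) + 15·(6−12)) = ½·(0 + 93/4 − 90) = -267/8, so the L-coordinate is 3/8.
[KLN] = ½·(0·(20−12) + 16·(12−6) + (93/8)·(6−20)) = ½·(0 + 96 − 651/4) = -267/8, so the M-coordinate is 3/8.
Check: 1/4 + 3/8 + 3/8 = 1.

(1/4, 3/8, 3/8)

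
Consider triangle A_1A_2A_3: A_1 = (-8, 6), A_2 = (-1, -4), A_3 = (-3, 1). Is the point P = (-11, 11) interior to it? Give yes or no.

Barycentric coordinates of P: (4/3, -2/3, 1/3).
The three coordinates are positive, negative, positive; a point is interior exactly when all three are positive.

no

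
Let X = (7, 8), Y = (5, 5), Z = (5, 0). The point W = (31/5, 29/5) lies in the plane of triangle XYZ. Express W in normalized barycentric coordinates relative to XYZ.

(3/5, 1/5, 1/5)

Signed area of the reference triangle: [XYZ] = ½·(7·(5−0) + 5·(0−8) + 5·(8−5)) = ½·(35 − 40 + 15) = 5.
[WYZ] = ½·((31/5)·(5−0) + 5·(0−(29/5)) + 5·(29/5−5)) = ½·(31 − 29 + 4) = 3, so the X-coordinate is 3/5 = 3/5.
[XWZ] = ½·(7·(29/5−0) + (31/5)·(0−8) + 5·(8−(29/5))) = ½·(203/5 − 248/5 + 11) = 1, so the Y-coordinate is 1/5.
[XYW] = ½·(7·(5−(29/5)) + 5·(29/5−8) + (31/5)·(8−5)) = ½·(-28/5 − 11 + 93/5) = 1, so the Z-coordinate is 1/5.
Check: 3/5 + 1/5 + 1/5 = 1.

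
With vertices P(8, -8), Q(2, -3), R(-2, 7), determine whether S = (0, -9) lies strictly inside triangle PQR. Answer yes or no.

Barycentric coordinates of S: (-11/10, 13/4, -23/20).
The three coordinates are negative, positive, negative; a point is interior exactly when all three are positive.

no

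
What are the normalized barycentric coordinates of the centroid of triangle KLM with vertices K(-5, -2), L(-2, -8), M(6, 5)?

The centroid is the average of the vertices, so each weight is 1/3.

(1/3, 1/3, 1/3)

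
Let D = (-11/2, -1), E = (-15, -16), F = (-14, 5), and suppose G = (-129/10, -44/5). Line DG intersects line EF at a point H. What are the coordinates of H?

(-59/4, -43/4)

Barycentric coordinates of G with respect to DEF: (1/5, 3/5, 1/5).
On side EF the D-coordinate is zero; dropping G's D-weight 1/5 and renormalizing the remaining 3/5 : 1/5 gives weights 3/4, 1/4 on E, F.
H = (3/4)·(-15, -16) + (1/4)·(-14, 5) = (-59/4, -43/4).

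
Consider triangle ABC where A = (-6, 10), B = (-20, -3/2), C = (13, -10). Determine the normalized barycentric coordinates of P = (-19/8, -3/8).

Signed area of the reference triangle: [ABC] = ½·((-6)·(-3/2−(-10)) + (-20)·(-10−10) + 13·(10−(-3/2))) = ½·(-51 + 400 + 299/2) = 997/4.
[PBC] = ½·((-19/8)·(-3/2−(-10)) + (-20)·(-10−(-3/8)) + 13·(-3/8−(-3/2))) = ½·(-323/16 + 385/2 + 117/8) = 2991/32, so the A-coordinate is (2991/32)/(997/4) = 3/8.
[APC] = ½·((-6)·(-3/8−(-10)) + (-19/8)·(-10−10) + 13·(10−(-3/8))) = ½·(-231/4 + 95/2 + 1079/8) = 997/16, so the B-coordinate is 1/4.
[ABP] = ½·((-6)·(-3/2−(-3/8)) + (-20)·(-3/8−10) + (-19/8)·(10−(-3/2))) = ½·(27/4 + 415/2 − 437/16) = 2991/32, so the C-coordinate is 3/8.
Check: 3/8 + 1/4 + 3/8 = 1.

(3/8, 1/4, 3/8)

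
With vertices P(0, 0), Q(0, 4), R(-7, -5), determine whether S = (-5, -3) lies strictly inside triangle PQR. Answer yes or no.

Barycentric coordinates of S: (1/7, 1/7, 5/7).
The three coordinates are positive, positive, positive; a point is interior exactly when all three are positive.

yes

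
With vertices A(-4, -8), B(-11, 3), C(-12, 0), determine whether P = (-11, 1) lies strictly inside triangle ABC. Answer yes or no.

Barycentric coordinates of P: (1/16, 1/2, 7/16).
The three coordinates are positive, positive, positive; a point is interior exactly when all three are positive.

yes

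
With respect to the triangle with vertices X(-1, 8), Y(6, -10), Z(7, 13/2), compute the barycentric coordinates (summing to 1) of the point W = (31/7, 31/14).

(2/7, 2/7, 3/7)

Signed area of the reference triangle: [XYZ] = ½·((-1)·(-10−(13/2)) + 6·(13/2−8) + 7·(8−(-10))) = ½·(33/2 − 9 + 126) = 267/4.
[WYZ] = ½·((31/7)·(-10−(13/2)) + 6·(13/2−(31/14)) + 7·(31/14−(-10))) = ½·(-1023/14 + 180/7 + 171/2) = 267/14, so the X-coordinate is (267/14)/(267/4) = 2/7.
[XWZ] = ½·((-1)·(31/14−(13/2)) + (31/7)·(13/2−8) + 7·(8−(31/14))) = ½·(30/7 − 93/14 + 81/2) = 267/14, so the Y-coordinate is 2/7.
[XYW] = ½·((-1)·(-10−(31/14)) + 6·(31/14−8) + (31/7)·(8−(-10))) = ½·(171/14 − 243/7 + 558/7) = 801/28, so the Z-coordinate is 3/7.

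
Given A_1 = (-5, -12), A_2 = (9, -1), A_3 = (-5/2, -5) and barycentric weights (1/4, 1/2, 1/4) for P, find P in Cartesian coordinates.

(21/8, -19/4)

P = (1/4)·A_1 + (1/2)·A_2 + (1/4)·A_3.
x-coordinate: (1/4)·(-5) + (1/2)·9 + (1/4)·(-5/2) = 21/8.
y-coordinate: (1/4)·(-12) + (1/2)·(-1) + (1/4)·(-5) = -19/4.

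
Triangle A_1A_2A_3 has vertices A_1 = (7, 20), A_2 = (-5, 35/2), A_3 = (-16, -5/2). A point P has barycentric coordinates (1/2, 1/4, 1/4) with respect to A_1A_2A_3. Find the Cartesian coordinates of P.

P = (1/2)·A_1 + (1/4)·A_2 + (1/4)·A_3.
x-coordinate: (1/2)·7 + (1/4)·(-5) + (1/4)·(-16) = -7/4.
y-coordinate: (1/2)·20 + (1/4)·(35/2) + (1/4)·(-5/2) = 55/4.

(-7/4, 55/4)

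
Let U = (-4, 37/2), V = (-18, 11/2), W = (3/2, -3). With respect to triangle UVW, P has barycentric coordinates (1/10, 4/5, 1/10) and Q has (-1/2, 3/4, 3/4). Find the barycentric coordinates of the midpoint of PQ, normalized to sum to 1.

Since both coordinate triples sum to 1, the midpoint's barycentrics are the componentwise average.
(1/10+-1/2)/2 = -1/5; similarly 31/40 and 17/40.

(-1/5, 31/40, 17/40)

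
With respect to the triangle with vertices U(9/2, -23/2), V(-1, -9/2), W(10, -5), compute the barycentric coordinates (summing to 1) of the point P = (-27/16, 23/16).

(-7/8, 3/2, 3/8)

Signed area of the reference triangle: [UVW] = ½·((9/2)·(-9/2−(-5)) + (-1)·(-5−(-23/2)) + 10·(-23/2−(-9/2))) = ½·(9/4 − 13/2 − 70) = -297/8.
[PVW] = ½·((-27/16)·(-9/2−(-5)) + (-1)·(-5−(23/16)) + 10·(23/16−(-9/2))) = ½·(-27/32 + 103/16 + 475/8) = 2079/64, so the U-coordinate is (2079/64)/(-297/8) = -7/8.
[UPW] = ½·((9/2)·(23/16−(-5)) + (-27/16)·(-5−(-23/2)) + 10·(-23/2−(23/16))) = ½·(927/32 − 351/32 − 1035/8) = -891/16, so the V-coordinate is 3/2.
[UVP] = ½·((9/2)·(-9/2−(23/16)) + (-1)·(23/16−(-23/2)) + (-27/16)·(-23/2−(-9/2))) = ½·(-855/32 − 207/16 + 189/16) = -891/64, so the W-coordinate is 3/8.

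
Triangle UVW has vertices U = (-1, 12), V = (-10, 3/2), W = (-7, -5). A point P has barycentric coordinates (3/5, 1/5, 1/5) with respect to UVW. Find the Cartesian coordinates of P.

(-4, 13/2)

P = (3/5)·U + (1/5)·V + (1/5)·W.
x-coordinate: (3/5)·(-1) + (1/5)·(-10) + (1/5)·(-7) = -4.
y-coordinate: (3/5)·12 + (1/5)·(3/2) + (1/5)·(-5) = 13/2.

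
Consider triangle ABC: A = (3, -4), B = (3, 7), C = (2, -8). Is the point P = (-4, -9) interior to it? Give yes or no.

Barycentric coordinates of P: (-89/11, 23/11, 7).
The three coordinates are negative, positive, positive; a point is interior exactly when all three are positive.

no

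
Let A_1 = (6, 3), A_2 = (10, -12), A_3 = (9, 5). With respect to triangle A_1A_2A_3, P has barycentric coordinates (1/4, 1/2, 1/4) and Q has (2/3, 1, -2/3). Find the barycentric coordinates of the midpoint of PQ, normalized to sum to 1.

(11/24, 3/4, -5/24)

Since both coordinate triples sum to 1, the midpoint's barycentrics are the componentwise average.
(1/4+2/3)/2 = 11/24; similarly 3/4 and -5/24.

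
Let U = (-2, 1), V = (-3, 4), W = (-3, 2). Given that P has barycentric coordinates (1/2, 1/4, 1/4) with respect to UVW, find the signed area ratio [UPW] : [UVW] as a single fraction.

1/4

The signed ratio [UPW]/[UVW] equals the barycentric coordinate of P at vertex V, which is 1/4.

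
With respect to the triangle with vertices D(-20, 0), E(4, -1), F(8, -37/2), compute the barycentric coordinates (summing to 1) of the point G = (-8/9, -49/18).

Signed area of the reference triangle: [DEF] = ½·((-20)·(-1−(-37/2)) + 4·(-37/2−0) + 8·(0−(-1))) = ½·(-350 − 74 + 8) = -208.
[GEF] = ½·((-8/9)·(-1−(-37/2)) + 4·(-37/2−(-49/18)) + 8·(-49/18−(-1))) = ½·(-140/9 − 568/9 − 124/9) = -416/9, so the D-coordinate is (-416/9)/(-208) = 2/9.
[DGF] = ½·((-20)·(-49/18−(-37/2)) + (-8/9)·(-37/2−0) + 8·(0−(-49/18))) = ½·(-2840/9 + 148/9 + 196/9) = -416/3, so the E-coordinate is 2/3.
[DEG] = ½·((-20)·(-1−(-49/18)) + 4·(-49/18−0) + (-8/9)·(0−(-1))) = ½·(-310/9 − 98/9 − 8/9) = -208/9, so the F-coordinate is 1/9.

(2/9, 2/3, 1/9)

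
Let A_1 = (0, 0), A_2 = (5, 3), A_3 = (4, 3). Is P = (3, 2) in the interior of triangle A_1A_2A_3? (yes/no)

Barycentric coordinates of P: (1/3, 1/3, 1/3).
The three coordinates are positive, positive, positive; a point is interior exactly when all three are positive.

yes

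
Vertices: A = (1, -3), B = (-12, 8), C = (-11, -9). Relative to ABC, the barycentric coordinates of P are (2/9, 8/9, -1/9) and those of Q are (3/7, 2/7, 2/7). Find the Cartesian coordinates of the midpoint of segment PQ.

Barycentric coordinates of the midpoint are the average: (41/126, 37/63, 11/126).
Converting: (41/126)·A + (37/63)·B + (11/126)·C = (-484/63, 185/63).

(-484/63, 185/63)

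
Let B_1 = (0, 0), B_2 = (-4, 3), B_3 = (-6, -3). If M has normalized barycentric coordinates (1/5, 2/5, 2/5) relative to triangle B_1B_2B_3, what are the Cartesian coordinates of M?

(-4, 0)

M = (1/5)·B_1 + (2/5)·B_2 + (2/5)·B_3.
x-coordinate: (1/5)·0 + (2/5)·(-4) + (2/5)·(-6) = -4.
y-coordinate: (1/5)·0 + (2/5)·3 + (2/5)·(-3) = 0.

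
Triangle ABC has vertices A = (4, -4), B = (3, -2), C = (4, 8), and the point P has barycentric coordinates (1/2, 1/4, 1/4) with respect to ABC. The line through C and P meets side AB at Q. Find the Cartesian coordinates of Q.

(11/3, -10/3)

Line CP meets AB where the C-coordinate vanishes; zeroing P's C-weight and renormalizing leaves A, B-weights 1/2 : 1/4 → (2/3, 1/3).
So Q = (2/3)·A + (1/3)·B = (11/3, -10/3).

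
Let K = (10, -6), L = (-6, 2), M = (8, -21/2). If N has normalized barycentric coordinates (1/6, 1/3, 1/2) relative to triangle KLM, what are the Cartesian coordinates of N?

N = (1/6)·K + (1/3)·L + (1/2)·M.
x-coordinate: (1/6)·10 + (1/3)·(-6) + (1/2)·8 = 11/3.
y-coordinate: (1/6)·(-6) + (1/3)·2 + (1/2)·(-21/2) = -67/12.

(11/3, -67/12)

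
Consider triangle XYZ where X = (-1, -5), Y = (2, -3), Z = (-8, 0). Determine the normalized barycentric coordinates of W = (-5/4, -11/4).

Signed area of the reference triangle: [XYZ] = ½·((-1)·(-3−0) + 2·(0−(-5)) + (-8)·(-5−(-3))) = ½·(3 + 10 + 16) = 29/2.
[WYZ] = ½·((-5/4)·(-3−0) + 2·(0−(-11/4)) + (-8)·(-11/4−(-3))) = ½·(15/4 + 11/2 − 2) = 29/8, so the X-coordinate is (29/8)/(29/2) = 1/4.
[XWZ] = ½·((-1)·(-11/4−0) + (-5/4)·(0−(-5)) + (-8)·(-5−(-11/4))) = ½·(11/4 − 25/4 + 18) = 29/4, so the Y-coordinate is 1/2.
[XYW] = ½·((-1)·(-3−(-11/4)) + 2·(-11/4−(-5)) + (-5/4)·(-5−(-3))) = ½·(1/4 + 9/2 + 5/2) = 29/8, so the Z-coordinate is 1/4.
Check: 1/4 + 1/2 + 1/4 = 1.

(1/4, 1/2, 1/4)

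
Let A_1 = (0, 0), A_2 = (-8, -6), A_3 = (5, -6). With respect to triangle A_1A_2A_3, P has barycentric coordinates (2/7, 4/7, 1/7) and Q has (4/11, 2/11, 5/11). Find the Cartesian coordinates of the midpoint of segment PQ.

(-117/77, -312/77)

Barycentric coordinates of the midpoint are the average: (25/77, 29/77, 23/77).
Converting: (25/77)·A_1 + (29/77)·A_2 + (23/77)·A_3 = (-117/77, -312/77).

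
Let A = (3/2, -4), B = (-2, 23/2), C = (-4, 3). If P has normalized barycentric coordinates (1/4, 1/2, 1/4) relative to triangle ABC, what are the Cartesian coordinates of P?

(-13/8, 11/2)

P = (1/4)·A + (1/2)·B + (1/4)·C.
x-coordinate: (1/4)·(3/2) + (1/2)·(-2) + (1/4)·(-4) = -13/8.
y-coordinate: (1/4)·(-4) + (1/2)·(23/2) + (1/4)·3 = 11/2.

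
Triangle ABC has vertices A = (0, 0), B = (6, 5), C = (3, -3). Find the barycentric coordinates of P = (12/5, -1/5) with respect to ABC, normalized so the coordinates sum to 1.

(2/5, 1/5, 2/5)

Signed area of the reference triangle: [ABC] = ½·(0·(5−(-3)) + 6·(-3−0) + 3·(0−5)) = ½·(0 − 18 − 15) = -33/2.
[PBC] = ½·((12/5)·(5−(-3)) + 6·(-3−(-1/5)) + 3·(-1/5−5)) = ½·(96/5 − 84/5 − 78/5) = -33/5, so the A-coordinate is (-33/5)/(-33/2) = 2/5.
[APC] = ½·(0·(-1/5−(-3)) + (12/5)·(-3−0) + 3·(0−(-1/5))) = ½·(0 − 36/5 + 3/5) = -33/10, so the B-coordinate is 1/5.
[ABP] = ½·(0·(5−(-1/5)) + 6·(-1/5−0) + (12/5)·(0−5)) = ½·(0 − 6/5 − 12) = -33/5, so the C-coordinate is 2/5.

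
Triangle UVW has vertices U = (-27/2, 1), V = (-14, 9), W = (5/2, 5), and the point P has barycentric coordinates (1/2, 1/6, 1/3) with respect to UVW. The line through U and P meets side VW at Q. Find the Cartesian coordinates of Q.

(-3, 19/3)

Line UP meets VW where the U-coordinate vanishes; zeroing P's U-weight and renormalizing leaves V, W-weights 1/6 : 1/3 → (1/3, 2/3).
So Q = (1/3)·V + (2/3)·W = (-3, 19/3).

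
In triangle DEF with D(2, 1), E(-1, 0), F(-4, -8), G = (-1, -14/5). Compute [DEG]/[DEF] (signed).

2/5

[DEF] = ½·(2·(0−(-8)) + (-1)·(-8−1) + (-4)·(1−0)) = ½·(16 + 9 − 4) = 21/2.
[DEG] = ½·(2·(0−(-14/5)) + (-1)·(-14/5−1) + (-1)·(1−0)) = ½·(28/5 + 19/5 − 1) = 21/5, so the ratio is (21/5)/(21/2) = 2/5.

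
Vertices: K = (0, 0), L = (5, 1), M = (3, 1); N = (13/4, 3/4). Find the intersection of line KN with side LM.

Barycentric coordinates of N with respect to KLM: (1/4, 1/2, 1/4).
On side LM the K-coordinate is zero; dropping N's K-weight 1/4 and renormalizing the remaining 1/2 : 1/4 gives weights 2/3, 1/3 on L, M.
J = (2/3)·(5, 1) + (1/3)·(3, 1) = (13/3, 1).

(13/3, 1)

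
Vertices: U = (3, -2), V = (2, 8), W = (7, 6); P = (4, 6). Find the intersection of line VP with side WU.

(6, 4)

Barycentric coordinates of P with respect to UVW: (1/8, 1/2, 3/8).
On side WU the V-coordinate is zero; dropping P's V-weight 1/2 and renormalizing the remaining 3/8 : 1/8 gives weights 3/4, 1/4 on W, U.
Q = (3/4)·(7, 6) + (1/4)·(3, -2) = (6, 4).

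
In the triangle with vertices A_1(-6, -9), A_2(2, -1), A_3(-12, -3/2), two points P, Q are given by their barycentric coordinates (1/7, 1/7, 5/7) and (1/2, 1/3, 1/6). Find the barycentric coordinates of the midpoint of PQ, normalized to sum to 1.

(9/28, 5/21, 37/84)

Since both coordinate triples sum to 1, the midpoint's barycentrics are the componentwise average.
(1/7+1/2)/2 = 9/28; similarly 5/21 and 37/84.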